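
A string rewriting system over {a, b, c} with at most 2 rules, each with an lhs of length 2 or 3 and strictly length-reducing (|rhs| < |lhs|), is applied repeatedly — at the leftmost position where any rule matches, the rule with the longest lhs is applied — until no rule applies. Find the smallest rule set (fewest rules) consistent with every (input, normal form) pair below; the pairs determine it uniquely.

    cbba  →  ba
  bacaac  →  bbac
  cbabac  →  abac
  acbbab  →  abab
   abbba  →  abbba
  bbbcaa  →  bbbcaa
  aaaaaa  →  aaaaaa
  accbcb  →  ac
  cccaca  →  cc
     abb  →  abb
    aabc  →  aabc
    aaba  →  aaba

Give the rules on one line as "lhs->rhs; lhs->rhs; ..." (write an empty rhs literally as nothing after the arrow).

  | cbba => ba
  | bacaac => bbac
  | cbabac => abac
  | acbbab => abab

aca->b; cb->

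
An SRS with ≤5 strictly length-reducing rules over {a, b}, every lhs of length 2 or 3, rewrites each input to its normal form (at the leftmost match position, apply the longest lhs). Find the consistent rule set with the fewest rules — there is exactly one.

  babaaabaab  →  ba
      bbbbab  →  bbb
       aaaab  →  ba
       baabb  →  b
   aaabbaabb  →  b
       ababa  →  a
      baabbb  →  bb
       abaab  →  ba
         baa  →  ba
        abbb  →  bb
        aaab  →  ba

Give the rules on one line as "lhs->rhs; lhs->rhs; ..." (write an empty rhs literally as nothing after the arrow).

aa->a; aab->ba; ab->; bba->

  | babaaabaab => baaabaab => baabaab => bbaaab => aab => ba
  | bbbbab => bbb
  | aaaab => aaab => aab => ba
  | baabb => bbab => b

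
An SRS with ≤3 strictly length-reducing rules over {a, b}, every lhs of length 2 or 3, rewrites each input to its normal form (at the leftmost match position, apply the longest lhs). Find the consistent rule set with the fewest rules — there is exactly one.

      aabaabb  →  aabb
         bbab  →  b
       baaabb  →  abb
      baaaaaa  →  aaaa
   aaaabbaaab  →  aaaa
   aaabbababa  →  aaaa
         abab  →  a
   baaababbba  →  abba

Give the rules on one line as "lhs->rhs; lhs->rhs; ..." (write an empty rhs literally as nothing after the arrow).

baa->; bab->

  | aabaabb => aabb
  | bbab => b
  | baaabb => abb
  | baaaaaa => aaaa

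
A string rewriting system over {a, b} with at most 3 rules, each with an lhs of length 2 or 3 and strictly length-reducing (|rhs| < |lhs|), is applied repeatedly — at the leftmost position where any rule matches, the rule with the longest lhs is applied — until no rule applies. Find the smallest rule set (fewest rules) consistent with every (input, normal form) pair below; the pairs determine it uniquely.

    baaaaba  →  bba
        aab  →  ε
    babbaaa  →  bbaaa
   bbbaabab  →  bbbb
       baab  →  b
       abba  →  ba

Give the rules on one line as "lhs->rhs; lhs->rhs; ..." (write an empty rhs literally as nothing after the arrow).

aab->ab; ab->; aba->ba

  | baaaaba => baaaba => baaba => baba => bba
  | aab => ab => ε
  | babbaaa => bbaaa
  | bbbaabab => bbbabab => bbbbab => bbbb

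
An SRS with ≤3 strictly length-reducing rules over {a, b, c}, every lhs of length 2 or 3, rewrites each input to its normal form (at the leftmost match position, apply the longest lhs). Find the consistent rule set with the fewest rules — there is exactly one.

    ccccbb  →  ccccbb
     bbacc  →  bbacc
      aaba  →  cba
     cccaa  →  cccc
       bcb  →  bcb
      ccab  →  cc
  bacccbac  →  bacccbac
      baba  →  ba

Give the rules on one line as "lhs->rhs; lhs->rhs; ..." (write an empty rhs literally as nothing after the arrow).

aa->c; ab->

  | ccccbb
  | bbacc
  | aaba => cba
  | cccaa => cccc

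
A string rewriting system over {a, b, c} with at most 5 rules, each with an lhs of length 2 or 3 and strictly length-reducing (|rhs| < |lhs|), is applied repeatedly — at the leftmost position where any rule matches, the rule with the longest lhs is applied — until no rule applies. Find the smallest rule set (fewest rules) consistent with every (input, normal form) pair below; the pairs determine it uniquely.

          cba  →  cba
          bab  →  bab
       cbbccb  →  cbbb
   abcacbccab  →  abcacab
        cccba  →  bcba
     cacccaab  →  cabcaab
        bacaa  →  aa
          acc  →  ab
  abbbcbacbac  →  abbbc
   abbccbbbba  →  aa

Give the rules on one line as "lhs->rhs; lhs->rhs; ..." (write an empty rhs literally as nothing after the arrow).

bac->; bba->a; cc->b; ccb->b

  | cba
  | bab
  | cbbccb => cbbb
  | abcacbccab => abcacbbab => abcacab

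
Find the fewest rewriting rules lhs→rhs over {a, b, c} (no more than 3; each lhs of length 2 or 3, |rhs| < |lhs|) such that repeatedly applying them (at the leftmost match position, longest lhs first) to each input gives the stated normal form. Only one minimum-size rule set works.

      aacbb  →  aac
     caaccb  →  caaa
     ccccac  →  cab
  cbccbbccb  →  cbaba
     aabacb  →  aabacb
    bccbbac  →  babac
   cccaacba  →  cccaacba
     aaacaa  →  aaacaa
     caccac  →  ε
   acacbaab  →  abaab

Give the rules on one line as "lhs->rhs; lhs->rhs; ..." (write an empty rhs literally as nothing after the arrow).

  | aacbb => aac
  | caaccb => caaa
  | ccccac => cccbb => cab
  | cbccbbccb => cbabccb => cbaba

bb->; cac->bb; ccb->a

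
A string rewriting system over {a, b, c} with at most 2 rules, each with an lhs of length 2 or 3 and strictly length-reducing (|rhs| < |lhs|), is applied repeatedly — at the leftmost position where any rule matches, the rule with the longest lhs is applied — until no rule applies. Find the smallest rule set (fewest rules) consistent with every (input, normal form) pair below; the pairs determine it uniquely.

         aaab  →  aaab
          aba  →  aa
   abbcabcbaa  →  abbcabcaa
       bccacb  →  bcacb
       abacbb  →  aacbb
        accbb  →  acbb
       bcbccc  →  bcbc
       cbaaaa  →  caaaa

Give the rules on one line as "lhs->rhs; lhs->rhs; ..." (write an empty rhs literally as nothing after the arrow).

  | aaab
  | aba => aa
  | abbcabcbaa => abbcabcaa
  | bccacb => bcacb

ba->a; cc->c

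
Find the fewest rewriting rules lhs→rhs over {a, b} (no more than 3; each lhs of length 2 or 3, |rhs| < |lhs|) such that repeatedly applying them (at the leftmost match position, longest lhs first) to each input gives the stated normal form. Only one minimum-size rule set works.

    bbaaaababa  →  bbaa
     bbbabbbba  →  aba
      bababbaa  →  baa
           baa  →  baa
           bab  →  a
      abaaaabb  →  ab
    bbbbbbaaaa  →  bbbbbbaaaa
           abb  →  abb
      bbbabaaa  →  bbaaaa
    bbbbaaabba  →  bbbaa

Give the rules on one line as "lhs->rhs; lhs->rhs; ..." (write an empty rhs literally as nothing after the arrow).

  | bbaaaababa => bbaaaba => bbaa
  | bbbabbbba => bbabbba => babba => aba
  | bababbaa => aabbaa => baa
  | baa

aab->; bab->a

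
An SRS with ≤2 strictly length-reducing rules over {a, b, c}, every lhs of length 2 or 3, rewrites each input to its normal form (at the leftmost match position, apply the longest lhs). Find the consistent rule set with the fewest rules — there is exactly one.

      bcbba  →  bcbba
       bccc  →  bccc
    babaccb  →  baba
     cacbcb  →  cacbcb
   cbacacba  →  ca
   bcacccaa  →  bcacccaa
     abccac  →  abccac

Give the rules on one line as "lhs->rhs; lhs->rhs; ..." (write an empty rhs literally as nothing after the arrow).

cba->; ccb->

  | bcbba
  | bccc
  | babaccb => baba
  | cacbcb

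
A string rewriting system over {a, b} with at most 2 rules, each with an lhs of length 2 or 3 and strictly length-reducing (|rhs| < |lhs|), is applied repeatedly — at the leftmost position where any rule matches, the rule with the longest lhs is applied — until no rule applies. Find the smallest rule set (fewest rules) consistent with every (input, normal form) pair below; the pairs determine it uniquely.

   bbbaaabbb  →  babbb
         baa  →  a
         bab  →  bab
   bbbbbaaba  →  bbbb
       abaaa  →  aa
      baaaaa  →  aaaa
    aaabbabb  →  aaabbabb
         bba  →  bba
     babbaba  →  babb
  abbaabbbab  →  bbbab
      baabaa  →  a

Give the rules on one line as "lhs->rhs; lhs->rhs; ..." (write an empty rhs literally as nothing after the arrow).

aba->; baa->a

  | bbbaaabbb => bbaabbb => babbb
  | baa => a
  | bab
  | bbbbbaaba => bbbbaba => bbbb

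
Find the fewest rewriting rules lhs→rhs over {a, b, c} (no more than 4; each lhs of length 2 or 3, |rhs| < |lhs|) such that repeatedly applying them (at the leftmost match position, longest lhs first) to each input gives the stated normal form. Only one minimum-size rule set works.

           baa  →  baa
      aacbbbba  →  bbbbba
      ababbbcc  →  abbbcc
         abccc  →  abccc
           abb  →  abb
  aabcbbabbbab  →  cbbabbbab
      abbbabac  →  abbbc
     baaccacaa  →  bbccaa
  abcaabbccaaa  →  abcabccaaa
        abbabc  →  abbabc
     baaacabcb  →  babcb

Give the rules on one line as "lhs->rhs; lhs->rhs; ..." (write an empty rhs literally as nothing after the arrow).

aab->a; aac->b; aba->a; ac->c

  | baa
  | aacbbbba => bbbbba
  | ababbbcc => abbbcc
  | abccc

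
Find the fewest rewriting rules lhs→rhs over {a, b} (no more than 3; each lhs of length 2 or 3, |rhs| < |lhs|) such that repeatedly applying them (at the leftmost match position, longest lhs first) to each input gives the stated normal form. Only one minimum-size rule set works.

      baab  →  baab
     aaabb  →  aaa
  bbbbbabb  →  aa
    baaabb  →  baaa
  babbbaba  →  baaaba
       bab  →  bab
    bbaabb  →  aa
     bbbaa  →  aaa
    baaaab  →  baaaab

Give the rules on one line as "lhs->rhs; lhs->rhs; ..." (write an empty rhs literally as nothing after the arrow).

bb->; bbb->a

  | baab
  | aaabb => aaa
  | bbbbbabb => abbabb => aabb => aa
  | baaabb => baaa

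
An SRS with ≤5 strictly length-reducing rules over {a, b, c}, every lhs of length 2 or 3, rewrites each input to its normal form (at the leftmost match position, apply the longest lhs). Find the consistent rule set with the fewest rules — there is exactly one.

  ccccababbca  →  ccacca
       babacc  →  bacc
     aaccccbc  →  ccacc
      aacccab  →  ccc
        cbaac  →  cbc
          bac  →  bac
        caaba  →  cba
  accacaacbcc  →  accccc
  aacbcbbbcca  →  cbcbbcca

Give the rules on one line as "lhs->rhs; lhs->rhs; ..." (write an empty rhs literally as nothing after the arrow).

aa->; ab->; bbb->bb; ccb->ac

  | ccccababbca => ccccabbca => ccccbca => ccacca
  | babacc => bacc
  | aaccccbc => ccccbc => ccacc
  | aacccab => cccab => ccc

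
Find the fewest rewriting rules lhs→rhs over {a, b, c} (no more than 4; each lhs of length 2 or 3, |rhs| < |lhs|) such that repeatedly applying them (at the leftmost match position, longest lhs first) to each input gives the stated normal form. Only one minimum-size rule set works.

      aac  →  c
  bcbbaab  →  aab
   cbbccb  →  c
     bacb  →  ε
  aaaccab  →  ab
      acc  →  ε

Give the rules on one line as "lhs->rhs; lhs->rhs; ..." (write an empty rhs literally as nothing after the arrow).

  | aac => ac => c
  | bcbbaab => bcbaab => bcaab => aab
  | cbbccb => cbcb => cbc => c
  | bacb => bcb => bc => ε

ac->c; bc->; bcb->bc; cc->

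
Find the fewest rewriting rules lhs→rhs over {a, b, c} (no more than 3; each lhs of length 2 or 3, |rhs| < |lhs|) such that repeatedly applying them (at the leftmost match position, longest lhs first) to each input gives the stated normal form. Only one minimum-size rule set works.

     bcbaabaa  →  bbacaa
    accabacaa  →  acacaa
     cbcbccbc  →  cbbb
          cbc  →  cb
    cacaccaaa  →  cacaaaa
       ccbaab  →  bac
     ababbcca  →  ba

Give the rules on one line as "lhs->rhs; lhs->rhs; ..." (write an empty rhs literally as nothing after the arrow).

ab->c; bc->b; cc->

  | bcbaabaa => bbaabaa => bbacaa
  | accabacaa => aabacaa => acacaa
  | cbcbccbc => cbbccbc => cbbcbc => cbbbc => cbbb
  | cbc => cb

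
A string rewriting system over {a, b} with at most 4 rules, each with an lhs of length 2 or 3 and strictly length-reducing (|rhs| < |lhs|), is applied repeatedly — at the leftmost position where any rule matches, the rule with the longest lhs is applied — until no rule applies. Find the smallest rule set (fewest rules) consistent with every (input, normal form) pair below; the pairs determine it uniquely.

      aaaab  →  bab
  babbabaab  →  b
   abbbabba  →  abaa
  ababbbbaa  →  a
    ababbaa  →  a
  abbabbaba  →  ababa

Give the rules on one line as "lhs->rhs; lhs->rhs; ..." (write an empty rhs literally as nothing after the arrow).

  | aaaab => bab
  | babbabaab => baabaab => baaab => bbb => b
  | abbbabba => ababba => abaa
  | ababbbbaa => ababbaa => abaaa => abb => a

aaa->b; aab->a; bb->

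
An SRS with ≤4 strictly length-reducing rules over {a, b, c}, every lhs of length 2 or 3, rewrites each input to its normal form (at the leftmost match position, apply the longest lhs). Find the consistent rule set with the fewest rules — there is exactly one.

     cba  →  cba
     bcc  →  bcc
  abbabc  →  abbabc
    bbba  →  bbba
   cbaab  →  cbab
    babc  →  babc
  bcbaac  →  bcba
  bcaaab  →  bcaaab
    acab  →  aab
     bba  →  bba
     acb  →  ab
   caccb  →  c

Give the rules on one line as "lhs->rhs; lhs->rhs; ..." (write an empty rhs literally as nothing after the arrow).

  | cba
  | bcc
  | abbabc
  | bbba

ac->a; baa->ba; cab->c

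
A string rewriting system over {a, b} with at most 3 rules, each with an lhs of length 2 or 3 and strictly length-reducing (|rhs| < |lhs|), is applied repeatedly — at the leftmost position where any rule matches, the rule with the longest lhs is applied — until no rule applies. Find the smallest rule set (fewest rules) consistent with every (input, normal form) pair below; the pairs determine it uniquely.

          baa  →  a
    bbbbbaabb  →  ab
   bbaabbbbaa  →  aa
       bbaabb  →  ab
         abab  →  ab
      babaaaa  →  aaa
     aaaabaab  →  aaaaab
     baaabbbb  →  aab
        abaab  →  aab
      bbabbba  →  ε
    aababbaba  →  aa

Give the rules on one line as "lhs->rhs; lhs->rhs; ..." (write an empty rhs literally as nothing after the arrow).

  | baa => a
  | bbbbbaabb => bbbbaabb => bbbaabb => bbaabb => baabb => abb => ab
  | bbaabbbbaa => baabbbbaa => abbbbaa => abbbaa => abbaa => abaa => aa
  | bbaabb => baabb => abb => ab

ba->; bb->b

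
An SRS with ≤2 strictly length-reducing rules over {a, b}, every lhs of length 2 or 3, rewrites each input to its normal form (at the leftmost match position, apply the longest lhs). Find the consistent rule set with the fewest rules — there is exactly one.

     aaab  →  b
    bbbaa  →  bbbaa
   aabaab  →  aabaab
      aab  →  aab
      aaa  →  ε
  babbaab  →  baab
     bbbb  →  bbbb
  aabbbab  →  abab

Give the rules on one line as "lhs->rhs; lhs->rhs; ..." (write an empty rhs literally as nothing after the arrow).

aaa->; abb->

  | aaab => b
  | bbbaa
  | aabaab
  | aab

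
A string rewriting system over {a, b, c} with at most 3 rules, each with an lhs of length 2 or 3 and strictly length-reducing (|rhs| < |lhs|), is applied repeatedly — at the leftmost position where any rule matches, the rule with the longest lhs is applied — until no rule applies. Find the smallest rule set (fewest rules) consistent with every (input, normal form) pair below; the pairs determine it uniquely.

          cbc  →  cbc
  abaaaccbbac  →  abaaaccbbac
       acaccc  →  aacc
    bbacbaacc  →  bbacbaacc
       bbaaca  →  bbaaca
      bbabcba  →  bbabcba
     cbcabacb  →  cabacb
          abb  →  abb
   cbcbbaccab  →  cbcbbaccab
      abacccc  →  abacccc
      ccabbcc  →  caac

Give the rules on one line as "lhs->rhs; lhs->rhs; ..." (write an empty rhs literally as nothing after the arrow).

  | cbc
  | abaaaccbbac
  | acaccc => aacc
  | bbacbaacc

bbc->ca; bca->a; cac->a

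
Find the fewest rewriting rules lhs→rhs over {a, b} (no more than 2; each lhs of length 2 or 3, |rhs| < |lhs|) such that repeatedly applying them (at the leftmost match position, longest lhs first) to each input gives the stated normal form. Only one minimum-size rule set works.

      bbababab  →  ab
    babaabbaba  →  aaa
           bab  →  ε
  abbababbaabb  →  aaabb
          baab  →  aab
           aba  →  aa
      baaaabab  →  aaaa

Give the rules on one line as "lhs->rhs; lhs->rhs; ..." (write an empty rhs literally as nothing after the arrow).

  | bbababab => babab => ab
  | babaabbaba => aabbaba => aaba => aaa
  | bab => ε
  | abbababbaabb => ababbaabb => abaabb => aaabb

ba->a; bab->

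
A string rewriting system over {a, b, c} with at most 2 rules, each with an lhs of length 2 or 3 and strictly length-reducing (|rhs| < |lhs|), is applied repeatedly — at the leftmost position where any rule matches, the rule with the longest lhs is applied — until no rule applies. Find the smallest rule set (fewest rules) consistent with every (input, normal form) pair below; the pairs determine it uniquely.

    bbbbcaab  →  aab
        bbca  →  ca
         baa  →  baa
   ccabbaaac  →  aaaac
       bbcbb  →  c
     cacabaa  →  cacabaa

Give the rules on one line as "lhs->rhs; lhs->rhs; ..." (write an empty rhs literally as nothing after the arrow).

bb->; caa->aa

  | bbbbcaab => bbcaab => caab => aab
  | bbca => ca
  | baa
  | ccabbaaac => ccaaaac => caaaac => aaaac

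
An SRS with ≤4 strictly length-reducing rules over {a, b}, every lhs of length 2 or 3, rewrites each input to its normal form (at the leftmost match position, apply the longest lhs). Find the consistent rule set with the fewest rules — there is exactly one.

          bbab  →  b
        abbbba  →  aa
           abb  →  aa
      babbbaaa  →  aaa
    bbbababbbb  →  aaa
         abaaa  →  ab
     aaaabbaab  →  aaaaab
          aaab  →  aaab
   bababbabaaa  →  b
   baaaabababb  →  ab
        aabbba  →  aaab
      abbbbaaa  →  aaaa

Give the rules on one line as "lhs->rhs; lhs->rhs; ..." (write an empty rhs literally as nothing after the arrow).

  | bbab => b
  | abbbba => aabba => aa
  | abb => aa
  | babbbaaa => bbbbaaa => abbaaa => aaa

ba->b; bb->a; bba->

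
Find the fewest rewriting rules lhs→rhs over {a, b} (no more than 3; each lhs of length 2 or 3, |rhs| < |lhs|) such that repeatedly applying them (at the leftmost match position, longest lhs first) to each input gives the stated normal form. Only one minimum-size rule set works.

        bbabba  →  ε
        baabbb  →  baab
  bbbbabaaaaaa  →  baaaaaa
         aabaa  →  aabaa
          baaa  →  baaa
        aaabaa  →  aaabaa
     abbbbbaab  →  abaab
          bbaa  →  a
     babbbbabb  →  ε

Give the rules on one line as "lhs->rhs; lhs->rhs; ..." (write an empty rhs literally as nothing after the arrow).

bab->b; bb->; bba->

  | bbabba => bba => ε
  | baabbb => baab
  | bbbbabaaaaaa => bbabaaaaaa => baaaaaa
  | aabaa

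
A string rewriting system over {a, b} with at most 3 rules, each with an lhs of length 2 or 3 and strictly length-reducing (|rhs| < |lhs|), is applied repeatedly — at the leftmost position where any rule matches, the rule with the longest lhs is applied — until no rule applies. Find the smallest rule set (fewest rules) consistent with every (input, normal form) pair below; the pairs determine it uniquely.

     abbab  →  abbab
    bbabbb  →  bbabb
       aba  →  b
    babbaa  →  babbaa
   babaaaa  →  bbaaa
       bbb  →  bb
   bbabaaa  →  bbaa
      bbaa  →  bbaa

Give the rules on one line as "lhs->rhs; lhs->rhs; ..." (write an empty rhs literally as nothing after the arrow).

aba->b; bbb->bb

  | abbab
  | bbabbb => bbabb
  | aba => b
  | babbaa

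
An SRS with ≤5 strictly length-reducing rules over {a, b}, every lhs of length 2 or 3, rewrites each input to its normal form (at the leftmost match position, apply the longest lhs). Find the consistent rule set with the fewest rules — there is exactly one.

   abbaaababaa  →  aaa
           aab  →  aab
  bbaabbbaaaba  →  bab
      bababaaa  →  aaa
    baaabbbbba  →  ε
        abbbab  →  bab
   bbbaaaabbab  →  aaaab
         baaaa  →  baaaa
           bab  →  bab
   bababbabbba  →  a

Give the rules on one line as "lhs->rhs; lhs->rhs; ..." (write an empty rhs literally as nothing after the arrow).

aba->b; abb->; bb->; bbb->

  | abbaaababaa => aaababaa => aabbaa => aaa
  | aab
  | bbaabbbaaaba => aabbbaaaba => abaaaba => baaba => bab
  | bababaaa => bbbaaa => aaa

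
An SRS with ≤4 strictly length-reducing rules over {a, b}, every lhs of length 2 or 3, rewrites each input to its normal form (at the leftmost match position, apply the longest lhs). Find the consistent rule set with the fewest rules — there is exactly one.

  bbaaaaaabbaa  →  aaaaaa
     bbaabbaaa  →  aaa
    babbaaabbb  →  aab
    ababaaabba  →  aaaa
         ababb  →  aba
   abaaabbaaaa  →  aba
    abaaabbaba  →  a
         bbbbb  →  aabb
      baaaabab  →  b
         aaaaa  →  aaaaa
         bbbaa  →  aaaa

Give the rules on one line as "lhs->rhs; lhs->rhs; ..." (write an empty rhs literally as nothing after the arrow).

  | bbaaaaaabbaa => aaaaabbaa => aaaaaa
  | bbaabbaaa => abbaaa => aaa
  | babbaaabbb => babaaabbb => baaaabbb => baabbb => bbbb => aab
  | ababaaabba => abaaaabba => abaabba => abbba => aaaa

baa->b; bab->ba; bba->; bbb->aa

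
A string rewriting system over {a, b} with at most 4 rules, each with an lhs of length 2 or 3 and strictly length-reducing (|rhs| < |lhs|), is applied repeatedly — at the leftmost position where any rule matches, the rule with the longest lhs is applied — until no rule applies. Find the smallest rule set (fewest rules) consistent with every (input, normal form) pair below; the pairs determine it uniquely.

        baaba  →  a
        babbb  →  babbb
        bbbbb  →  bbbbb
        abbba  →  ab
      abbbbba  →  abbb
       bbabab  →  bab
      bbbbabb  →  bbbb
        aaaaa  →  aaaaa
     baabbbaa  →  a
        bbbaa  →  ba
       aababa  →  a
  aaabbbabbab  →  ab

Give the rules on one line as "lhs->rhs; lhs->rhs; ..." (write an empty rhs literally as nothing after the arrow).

aab->ba; aba->a; bba->

  | baaba => bbaa => a
  | babbb
  | bbbbb
  | abbba => ab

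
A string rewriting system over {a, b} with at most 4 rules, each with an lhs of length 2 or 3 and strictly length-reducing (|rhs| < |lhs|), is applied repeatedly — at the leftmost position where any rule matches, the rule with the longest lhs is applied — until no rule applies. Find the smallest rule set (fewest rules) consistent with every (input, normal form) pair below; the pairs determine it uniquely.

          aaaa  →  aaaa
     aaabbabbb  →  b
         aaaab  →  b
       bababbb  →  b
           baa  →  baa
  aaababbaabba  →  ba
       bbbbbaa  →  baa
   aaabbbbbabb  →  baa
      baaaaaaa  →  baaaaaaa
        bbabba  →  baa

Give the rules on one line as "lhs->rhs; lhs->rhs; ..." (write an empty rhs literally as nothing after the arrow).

  | aaaa
  | aaabbabbb => abbabbb => baabbb => bbbb => bbb => bb => b
  | aaaab => aab => b
  | bababbb => babbab => bbaab => baab => bb => b

aab->b; abb->ba; bb->b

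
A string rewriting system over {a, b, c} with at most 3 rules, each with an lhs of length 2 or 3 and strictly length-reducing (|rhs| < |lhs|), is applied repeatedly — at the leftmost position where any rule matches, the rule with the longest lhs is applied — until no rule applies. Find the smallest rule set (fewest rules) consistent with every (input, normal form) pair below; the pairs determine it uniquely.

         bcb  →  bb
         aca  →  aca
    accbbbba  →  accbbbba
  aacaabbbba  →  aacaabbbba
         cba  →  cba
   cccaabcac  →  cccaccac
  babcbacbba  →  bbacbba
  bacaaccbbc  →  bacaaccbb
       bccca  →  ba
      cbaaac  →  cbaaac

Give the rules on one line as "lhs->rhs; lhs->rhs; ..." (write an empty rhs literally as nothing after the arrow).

abc->cc; bc->b

  | bcb => bb
  | aca
  | accbbbba
  | aacaabbbba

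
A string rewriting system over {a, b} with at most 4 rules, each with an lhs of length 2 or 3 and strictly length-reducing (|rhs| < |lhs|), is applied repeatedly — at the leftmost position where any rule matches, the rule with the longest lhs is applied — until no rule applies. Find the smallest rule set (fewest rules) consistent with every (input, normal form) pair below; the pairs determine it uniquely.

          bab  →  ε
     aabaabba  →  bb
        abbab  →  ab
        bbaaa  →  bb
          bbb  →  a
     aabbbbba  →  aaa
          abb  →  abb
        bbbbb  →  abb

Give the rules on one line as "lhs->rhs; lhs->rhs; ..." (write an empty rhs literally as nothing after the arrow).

  | bab => ε
  | aabaabba => bbaabba => bbabba => bba => bb
  | abbab => ab
  | bbaaa => bbaa => bba => bb

aab->bb; ba->b; bab->; bbb->a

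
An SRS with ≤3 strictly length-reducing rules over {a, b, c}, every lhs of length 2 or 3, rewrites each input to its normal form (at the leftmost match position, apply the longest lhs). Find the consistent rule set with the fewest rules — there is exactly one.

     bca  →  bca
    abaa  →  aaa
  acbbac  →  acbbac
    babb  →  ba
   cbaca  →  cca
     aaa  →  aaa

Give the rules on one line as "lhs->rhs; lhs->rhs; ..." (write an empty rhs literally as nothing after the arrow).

ab->a; cba->c

  | bca
  | abaa => aaa
  | acbbac
  | babb => bab => ba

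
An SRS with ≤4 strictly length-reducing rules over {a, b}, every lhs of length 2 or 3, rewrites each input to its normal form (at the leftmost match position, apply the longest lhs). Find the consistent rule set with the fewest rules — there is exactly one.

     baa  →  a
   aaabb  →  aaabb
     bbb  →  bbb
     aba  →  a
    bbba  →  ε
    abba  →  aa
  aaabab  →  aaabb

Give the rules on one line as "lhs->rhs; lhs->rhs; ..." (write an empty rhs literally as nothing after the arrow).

  | baa => a
  | aaabb
  | bbb
  | aba => a

ba->; bab->bb; bba->a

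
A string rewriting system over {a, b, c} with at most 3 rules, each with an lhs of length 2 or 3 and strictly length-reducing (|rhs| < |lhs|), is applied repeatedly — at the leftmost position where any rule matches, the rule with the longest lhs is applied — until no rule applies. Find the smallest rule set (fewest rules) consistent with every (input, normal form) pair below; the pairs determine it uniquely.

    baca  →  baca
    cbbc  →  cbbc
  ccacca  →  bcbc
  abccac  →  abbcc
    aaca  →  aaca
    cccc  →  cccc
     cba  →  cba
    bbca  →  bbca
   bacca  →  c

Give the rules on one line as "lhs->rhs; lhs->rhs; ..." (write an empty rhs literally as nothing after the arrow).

  | baca
  | cbbc
  | ccacca => bccca => bcbc
  | abccac => abbcc

bab->; cca->bc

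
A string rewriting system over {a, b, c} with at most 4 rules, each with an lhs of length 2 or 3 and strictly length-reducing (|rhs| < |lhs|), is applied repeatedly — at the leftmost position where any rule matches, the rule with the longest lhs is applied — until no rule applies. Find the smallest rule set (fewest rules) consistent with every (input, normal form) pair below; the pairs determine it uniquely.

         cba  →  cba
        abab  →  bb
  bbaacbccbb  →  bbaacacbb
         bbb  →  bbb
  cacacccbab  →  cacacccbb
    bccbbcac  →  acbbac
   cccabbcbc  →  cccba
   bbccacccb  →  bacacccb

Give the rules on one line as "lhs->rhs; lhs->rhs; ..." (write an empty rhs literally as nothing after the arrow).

  | cba
  | abab => bab => bb
  | bbaacbccbb => bbaacacbb
  | bbb

ab->b; bc->a; bca->ba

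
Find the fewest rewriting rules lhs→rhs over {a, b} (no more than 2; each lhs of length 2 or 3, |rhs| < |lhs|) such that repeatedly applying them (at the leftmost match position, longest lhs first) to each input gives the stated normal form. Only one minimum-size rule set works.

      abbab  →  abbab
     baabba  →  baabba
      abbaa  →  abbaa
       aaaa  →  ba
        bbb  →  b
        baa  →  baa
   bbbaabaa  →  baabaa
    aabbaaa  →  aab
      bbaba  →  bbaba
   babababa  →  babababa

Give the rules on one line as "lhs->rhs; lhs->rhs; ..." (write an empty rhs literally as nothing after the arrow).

aaa->b; bbb->b

  | abbab
  | baabba
  | abbaa
  | aaaa => ba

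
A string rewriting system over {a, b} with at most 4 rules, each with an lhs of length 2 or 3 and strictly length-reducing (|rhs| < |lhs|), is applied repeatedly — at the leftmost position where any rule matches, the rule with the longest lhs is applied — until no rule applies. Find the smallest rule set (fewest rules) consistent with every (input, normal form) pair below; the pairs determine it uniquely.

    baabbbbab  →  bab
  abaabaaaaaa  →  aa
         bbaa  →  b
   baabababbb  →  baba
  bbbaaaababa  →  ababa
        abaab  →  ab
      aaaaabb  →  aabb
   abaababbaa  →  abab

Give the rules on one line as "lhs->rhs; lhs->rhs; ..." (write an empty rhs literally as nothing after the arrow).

aaa->; baa->; bbb->

  | baabbbbab => bbbbab => bab
  | abaabaaaaaa => abaaaaaa => aaaaa => aa
  | bbaa => b
  | baabababbb => bababbb => baba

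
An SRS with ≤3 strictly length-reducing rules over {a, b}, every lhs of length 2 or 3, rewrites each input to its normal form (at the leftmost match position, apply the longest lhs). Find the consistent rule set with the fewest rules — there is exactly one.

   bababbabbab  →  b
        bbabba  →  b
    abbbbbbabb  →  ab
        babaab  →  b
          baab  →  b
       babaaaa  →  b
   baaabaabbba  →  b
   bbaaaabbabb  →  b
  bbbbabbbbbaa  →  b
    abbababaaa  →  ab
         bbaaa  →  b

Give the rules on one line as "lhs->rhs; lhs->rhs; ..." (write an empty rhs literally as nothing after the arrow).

ba->b; bb->b

  | bababbabbab => bbabbabbab => babbabbab => bbbabbab => bbabbab => babbab => bbbab => bbab => bab => bb => b
  | bbabba => babba => bbba => bba => ba => b
  | abbbbbbabb => abbbbbabb => abbbbabb => abbbabb => abbabb => ababb => abbb => abb => ab
  | babaab => bbaab => baab => bab => bb => b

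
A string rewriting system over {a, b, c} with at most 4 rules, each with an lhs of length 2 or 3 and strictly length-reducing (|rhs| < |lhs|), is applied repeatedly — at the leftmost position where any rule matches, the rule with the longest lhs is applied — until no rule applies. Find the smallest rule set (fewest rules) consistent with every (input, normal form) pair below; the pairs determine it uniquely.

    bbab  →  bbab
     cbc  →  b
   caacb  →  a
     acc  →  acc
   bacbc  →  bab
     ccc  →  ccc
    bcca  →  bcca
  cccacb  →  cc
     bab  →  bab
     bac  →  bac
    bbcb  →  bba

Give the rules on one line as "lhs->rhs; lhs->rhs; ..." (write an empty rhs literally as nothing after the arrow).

caa->; cb->a; cbc->b

  | bbab
  | cbc => b
  | caacb => cb => a
  | acc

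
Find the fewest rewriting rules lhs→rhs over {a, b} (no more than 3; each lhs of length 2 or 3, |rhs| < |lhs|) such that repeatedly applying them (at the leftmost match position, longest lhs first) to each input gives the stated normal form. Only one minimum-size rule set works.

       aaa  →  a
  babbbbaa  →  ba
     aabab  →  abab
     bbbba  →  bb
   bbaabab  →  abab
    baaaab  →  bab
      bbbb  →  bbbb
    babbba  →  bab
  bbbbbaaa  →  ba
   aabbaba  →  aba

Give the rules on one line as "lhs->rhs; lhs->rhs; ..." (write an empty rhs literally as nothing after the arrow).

aa->a; bba->

  | aaa => aa => a
  | babbbbaa => babba => ba
  | aabab => abab
  | bbbba => bb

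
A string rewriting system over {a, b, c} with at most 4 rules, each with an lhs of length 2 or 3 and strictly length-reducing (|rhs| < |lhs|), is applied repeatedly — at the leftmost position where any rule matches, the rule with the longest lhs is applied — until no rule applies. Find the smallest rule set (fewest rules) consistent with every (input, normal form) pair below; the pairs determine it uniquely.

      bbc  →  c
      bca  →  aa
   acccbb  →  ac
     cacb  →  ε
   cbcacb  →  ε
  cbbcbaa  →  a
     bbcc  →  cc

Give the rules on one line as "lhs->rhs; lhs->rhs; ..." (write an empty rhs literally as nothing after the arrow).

ba->c; bc->a; ca->; cb->

  | bbc => ba => c
  | bca => aa
  | acccbb => accb => ac
  | cacb => cb => ε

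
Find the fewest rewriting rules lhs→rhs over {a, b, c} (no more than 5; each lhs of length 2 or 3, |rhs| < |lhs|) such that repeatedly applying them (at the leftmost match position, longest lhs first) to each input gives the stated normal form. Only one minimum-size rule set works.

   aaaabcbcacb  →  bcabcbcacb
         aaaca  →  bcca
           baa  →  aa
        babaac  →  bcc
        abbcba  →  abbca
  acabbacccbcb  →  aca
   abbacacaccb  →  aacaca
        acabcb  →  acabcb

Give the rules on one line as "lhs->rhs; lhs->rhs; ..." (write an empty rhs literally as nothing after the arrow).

aaa->bc; ba->a; caa->ca; ccb->

  | aaaabcbcacb => bcabcbcacb
  | aaaca => bcca
  | baa => aa
  | babaac => abaac => aaac => bcc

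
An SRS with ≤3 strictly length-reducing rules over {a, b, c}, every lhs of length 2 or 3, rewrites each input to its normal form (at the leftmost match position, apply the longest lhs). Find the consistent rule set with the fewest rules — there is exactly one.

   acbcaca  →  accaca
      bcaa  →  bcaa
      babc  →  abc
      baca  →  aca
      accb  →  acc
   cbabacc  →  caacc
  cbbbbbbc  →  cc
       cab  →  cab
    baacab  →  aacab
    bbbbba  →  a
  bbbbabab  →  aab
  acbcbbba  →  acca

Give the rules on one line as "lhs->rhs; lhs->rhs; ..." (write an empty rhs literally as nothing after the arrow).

ba->a; cb->c

  | acbcaca => accaca
  | bcaa
  | babc => abc
  | baca => aca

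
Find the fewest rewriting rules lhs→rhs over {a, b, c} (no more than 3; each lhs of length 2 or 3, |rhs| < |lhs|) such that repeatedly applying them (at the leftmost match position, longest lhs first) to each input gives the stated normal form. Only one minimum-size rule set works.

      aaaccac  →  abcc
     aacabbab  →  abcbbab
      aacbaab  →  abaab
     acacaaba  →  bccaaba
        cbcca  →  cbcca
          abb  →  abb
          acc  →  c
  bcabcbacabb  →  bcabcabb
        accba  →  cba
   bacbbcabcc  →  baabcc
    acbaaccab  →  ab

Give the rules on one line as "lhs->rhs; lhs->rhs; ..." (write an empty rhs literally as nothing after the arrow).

  | aaaccac => aacac => abcc
  | aacabbab => abcbbab
  | aacbaab => abaab
  | acacaaba => bccaaba

ac->; aca->bc; bbc->a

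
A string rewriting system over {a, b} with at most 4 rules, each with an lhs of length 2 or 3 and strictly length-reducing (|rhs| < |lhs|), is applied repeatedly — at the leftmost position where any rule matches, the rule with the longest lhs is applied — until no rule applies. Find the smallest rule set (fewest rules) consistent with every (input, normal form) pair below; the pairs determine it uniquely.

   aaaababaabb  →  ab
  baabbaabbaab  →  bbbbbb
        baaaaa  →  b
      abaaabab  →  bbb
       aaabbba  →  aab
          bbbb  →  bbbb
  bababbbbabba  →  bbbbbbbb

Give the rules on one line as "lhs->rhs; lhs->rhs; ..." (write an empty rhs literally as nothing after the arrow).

aba->b; abb->ab; ba->b

  | aaaababaabb => aaabbaabb => aaabaabb => aababb => abbb => abb => ab
  | baabbaabbaab => babbaabbaab => bbbaabbaab => bbbabbaab => bbbbbaab => bbbbbab => bbbbbb
  | baaaaa => baaaa => baaa => baa => ba => b
  | abaaabab => baabab => babab => bbab => bbb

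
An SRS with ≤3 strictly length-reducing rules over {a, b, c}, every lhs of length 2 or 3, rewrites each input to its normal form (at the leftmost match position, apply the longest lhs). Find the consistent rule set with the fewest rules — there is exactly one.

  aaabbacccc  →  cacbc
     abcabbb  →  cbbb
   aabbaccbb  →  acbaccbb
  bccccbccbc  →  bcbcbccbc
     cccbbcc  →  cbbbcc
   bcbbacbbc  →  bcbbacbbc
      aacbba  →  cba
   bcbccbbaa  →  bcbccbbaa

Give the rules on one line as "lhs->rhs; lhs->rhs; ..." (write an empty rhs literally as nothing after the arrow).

aac->a; ab->c; ccc->cb

  | aaabbacccc => aacbacccc => abacccc => cacccc => cacbc
  | abcabbb => ccabbb => cccbb => cbbb
  | aabbaccbb => acbaccbb
  | bccccbccbc => bcbcbccbc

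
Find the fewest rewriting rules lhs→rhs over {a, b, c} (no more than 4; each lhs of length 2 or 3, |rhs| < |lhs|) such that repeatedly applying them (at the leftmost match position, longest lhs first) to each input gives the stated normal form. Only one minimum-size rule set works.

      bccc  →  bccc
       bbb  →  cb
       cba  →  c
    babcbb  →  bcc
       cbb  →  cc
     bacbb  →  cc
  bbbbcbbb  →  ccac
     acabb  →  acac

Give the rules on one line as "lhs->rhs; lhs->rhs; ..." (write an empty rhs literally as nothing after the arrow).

  | bccc
  | bbb => cb
  | cba => c
  | babcbb => bcbb => bcc

ba->; bb->c; ccb->ca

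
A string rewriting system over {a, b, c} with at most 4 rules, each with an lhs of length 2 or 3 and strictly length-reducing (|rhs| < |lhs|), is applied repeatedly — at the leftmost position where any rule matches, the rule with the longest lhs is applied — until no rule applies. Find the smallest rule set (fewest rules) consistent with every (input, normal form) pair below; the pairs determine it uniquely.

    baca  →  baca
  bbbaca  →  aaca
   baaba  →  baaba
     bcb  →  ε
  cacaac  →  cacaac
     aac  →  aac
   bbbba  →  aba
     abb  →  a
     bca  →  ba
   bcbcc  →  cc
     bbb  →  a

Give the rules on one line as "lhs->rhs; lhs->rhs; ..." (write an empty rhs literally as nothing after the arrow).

  | baca
  | bbbaca => aaca
  | baaba
  | bcb => bb => ε

bb->; bbb->a; bc->b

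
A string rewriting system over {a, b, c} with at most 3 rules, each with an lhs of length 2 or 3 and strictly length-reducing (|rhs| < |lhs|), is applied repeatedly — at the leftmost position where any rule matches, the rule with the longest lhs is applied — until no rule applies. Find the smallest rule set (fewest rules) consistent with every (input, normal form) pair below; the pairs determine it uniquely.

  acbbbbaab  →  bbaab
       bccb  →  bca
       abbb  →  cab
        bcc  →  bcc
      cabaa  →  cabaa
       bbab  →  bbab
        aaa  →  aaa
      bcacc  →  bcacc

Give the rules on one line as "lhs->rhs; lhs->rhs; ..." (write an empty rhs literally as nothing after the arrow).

abb->ca; aca->b; cb->a

  | acbbbbaab => aabbbaab => acabaab => bbaab
  | bccb => bca
  | abbb => cab
  | bcc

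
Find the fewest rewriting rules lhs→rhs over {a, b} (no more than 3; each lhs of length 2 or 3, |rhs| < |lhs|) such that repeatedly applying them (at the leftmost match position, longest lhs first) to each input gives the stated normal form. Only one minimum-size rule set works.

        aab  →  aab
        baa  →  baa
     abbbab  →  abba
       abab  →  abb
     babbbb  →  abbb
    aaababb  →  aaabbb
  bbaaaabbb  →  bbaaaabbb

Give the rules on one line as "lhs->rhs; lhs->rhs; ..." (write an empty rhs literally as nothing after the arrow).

aba->ab; bab->a

  | aab
  | baa
  | abbbab => abba
  | abab => abb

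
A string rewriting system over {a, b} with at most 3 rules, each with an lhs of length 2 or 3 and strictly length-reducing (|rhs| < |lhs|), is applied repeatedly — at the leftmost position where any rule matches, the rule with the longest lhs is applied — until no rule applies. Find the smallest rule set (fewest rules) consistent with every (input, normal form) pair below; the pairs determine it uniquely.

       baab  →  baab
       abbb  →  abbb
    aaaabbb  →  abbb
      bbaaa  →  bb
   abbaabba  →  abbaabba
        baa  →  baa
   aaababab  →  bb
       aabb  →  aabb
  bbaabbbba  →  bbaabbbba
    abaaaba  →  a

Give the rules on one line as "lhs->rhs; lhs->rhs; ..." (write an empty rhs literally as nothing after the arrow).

  | baab
  | abbb
  | aaaabbb => abbb
  | bbaaa => bb

aaa->; aba->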